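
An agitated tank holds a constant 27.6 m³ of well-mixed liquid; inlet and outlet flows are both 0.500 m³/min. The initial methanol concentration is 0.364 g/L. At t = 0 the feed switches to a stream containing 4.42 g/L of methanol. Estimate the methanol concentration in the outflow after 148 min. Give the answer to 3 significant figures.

Transient balance on the dissolved component: V dC/dt = Q(C_in − C).
Rewrite as dC/dt + C/τ = C_in/τ, τ = V/Q = 55.200 min.
Solution: C(t) = C_in + (C₀ − C_in) e^(−t/τ).
C(148) = 4.42 + (0.364 − 4.42)·e^(−148/55.200) = 4.42 + (-4.0560)·0.068484 = 4.1422 g/L.

4.14 g/L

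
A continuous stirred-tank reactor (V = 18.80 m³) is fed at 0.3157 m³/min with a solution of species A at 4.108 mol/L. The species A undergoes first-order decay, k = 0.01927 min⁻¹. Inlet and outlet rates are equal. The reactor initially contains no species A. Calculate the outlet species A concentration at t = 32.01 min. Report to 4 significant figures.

1.310 mol/L

Accumulation = in − out − consumed: V dC/dt = Q C_in − Q C − k V C.
dC/dt = (Q/V) C_in − (Q/V + k) C; effective rate a = Q/V + k = 0.0167926 + 0.01927 = 0.0360626 min⁻¹.
C_ss = Q C_in/(Q + kV) = 1.91289 mol/L; C(t) = C_ss + (C₀ − C_ss) e^(−a t).
C(32.01) = 1.91289 + (-1.91289)·e^(−0.0360626·32.01) = 1.91289 + (-1.91289)·0.315259 = 1.30984 mol/L.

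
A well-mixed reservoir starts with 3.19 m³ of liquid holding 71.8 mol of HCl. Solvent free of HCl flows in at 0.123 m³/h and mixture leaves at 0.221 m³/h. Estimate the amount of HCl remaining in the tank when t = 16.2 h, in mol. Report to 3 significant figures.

15.2 mol

Total volume: dV/dt = Q_in − Q_out = -0.098000 m³/h, so V(t) = 3.19 − 0.098000 t and V(16.2) = 1.6024 m³.
Species balance (pure solvent in): dm/dt = −Q_out · m/V(t).
Separate: dm/m = −Q_out dt/V(t) ⇒ ln(m/m₀) = −(Q_out/(Q_in−Q_out)) ln(V/V₀).
m = m₀ (V₀/V)^(Q_out/(Q_in−Q_out)) = 71.8 × (3.19/1.6024)^(-2.2551) = 15.199 mol.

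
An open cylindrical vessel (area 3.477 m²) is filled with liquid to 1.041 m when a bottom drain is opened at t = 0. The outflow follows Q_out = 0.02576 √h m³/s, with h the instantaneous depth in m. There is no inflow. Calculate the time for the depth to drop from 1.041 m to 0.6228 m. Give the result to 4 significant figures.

A dh/dt = −Q_out = −0.02576 √h.
∫ h^(−1/2) dh = −(0.02576/A) ∫ dt, giving 2√h = 2√h₀ − (0.02576/A) t.
t = 2A(√h₀ − √h)/0.02576 = 2·3.477·(√1.041 − √0.6228)/0.02576
  = 6.95400 × (1.02029 − 0.789177) / 0.02576 = 62.3909 s.

62.39 s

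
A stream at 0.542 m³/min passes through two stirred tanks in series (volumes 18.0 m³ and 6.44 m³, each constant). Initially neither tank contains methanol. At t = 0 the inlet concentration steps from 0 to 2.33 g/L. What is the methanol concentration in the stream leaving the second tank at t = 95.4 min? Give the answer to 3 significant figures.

2.13 g/L

Species balance on tank i: dCᵢ/dt = (Cᵢ₋₁ − Cᵢ)/τᵢ with τᵢ = Vᵢ/Q.
τ₁ = 18.0/0.542 = 33.210 min; τ₂ = 6.44/0.542 = 11.882 min.
Solving the cascade with C₁(0)=C₂(0)=0 gives C₂(t) = C_in[1 − (τ₁ e^(−t/τ₁) − τ₂ e^(−t/τ₂))/(τ₁ − τ₂)].
At t = 95.4: e^(−t/τ₁) = 0.056552, e^(−t/τ₂) = 0.00032587.
C₂ = 2.33·[1 − (33.210·0.056552 − 11.882·0.00032587)/(21.328)] = 2.33·0.91213 = 2.1253 g/L.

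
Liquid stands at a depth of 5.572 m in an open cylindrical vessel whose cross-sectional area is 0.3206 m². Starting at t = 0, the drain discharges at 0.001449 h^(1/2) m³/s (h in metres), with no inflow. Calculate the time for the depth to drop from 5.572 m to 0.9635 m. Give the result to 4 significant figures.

With no inflow, A dh/dt = −0.001449 √h.
This is separable: 2 d(√h)/dt = −0.001449/A, so √h = √h₀ − (0.001449/(2A)) t.
t = 2A(√h₀ − √h)/0.001449 = 2·0.3206·(√5.572 − √0.9635)/0.001449
  = 0.641200 × (2.36051 − 0.981580) / 0.001449 = 610.192 s.

610.2 s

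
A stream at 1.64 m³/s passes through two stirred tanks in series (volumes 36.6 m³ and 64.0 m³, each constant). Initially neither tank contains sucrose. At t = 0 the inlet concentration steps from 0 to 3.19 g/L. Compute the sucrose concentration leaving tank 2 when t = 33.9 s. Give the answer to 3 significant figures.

Each tank obeys Vᵢ dCᵢ/dt = Q(Cᵢ₋₁ − Cᵢ), so τᵢ = Vᵢ/Q.
τ₁ = 36.6/1.64 = 22.317 s; τ₂ = 64.0/1.64 = 39.024 s.
Tank 1: C₁ = C_in(1 − e^(−t/τ₁)). Tank 2 (τ₁ ≠ τ₂): C₂ = C_in[1 − (τ₁ e^(−t/τ₁) − τ₂ e^(−t/τ₂))/(τ₁ − τ₂)].
At t = 33.9: e^(−t/τ₁) = 0.21893, e^(−t/τ₂) = 0.41950.
C₂ = 3.19·[1 − (22.317·0.21893 − 39.024·0.41950)/(-16.707)] = 3.19·0.31258 = 0.99712 g/L.

0.997 g/L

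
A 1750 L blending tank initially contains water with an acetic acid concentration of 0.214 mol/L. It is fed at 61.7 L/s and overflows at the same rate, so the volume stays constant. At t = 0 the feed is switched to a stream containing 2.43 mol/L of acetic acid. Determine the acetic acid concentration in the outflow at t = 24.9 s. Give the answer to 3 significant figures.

1.51 mol/L

Species balance on the tank: V dC/dt = Q(C_in − C).
Time constant τ = V/Q = 1750/61.7 = 28.363 s.
This is linear first-order; C(t) = C_in + (C₀ − C_in) e^(−t/τ).
C(24.9) = 2.43 + (0.214 − 2.43)·e^(−24.9/28.363) = 2.43 + (-2.2160)·0.41565 = 1.5089 mol/L.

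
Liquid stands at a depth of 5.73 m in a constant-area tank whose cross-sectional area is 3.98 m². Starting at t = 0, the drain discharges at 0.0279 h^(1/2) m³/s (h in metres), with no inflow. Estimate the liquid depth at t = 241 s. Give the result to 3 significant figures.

With no inflow, A dh/dt = −0.0279 √h.
∫ h^(−1/2) dh = −(0.0279/A) ∫ dt, giving 2√h = 2√h₀ − (0.0279/A) t.
√h = √5.73 − 0.0279·241/(2·3.98) = 2.3937 − 0.84471 = 1.5490.
h = 1.5490² = 2.3995 m.

2.40 m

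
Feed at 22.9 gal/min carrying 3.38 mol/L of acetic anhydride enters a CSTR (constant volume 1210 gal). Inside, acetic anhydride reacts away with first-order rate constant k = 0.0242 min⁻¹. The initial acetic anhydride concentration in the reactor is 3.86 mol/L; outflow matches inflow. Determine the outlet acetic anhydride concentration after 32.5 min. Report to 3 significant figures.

2.07 mol/L

Accumulation = in − out − consumed: V dC/dt = Q C_in − Q C − k V C.
dC/dt = (Q/V) C_in − (Q/V + k) C; effective rate a = Q/V + k = 0.018926 + 0.0242 = 0.043126 min⁻¹.
C_ss = Q C_in/(Q + kV) = 1.4833 mol/L; C(t) = C_ss + (C₀ − C_ss) e^(−a t).
C(32.5) = 1.4833 + (2.3767)·e^(−0.043126·32.5) = 1.4833 + (2.3767)·0.24621 = 2.0685 mol/L.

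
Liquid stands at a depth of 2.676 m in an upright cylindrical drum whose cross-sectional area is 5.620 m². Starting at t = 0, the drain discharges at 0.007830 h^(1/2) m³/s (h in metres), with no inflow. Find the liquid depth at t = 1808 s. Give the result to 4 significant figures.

0.1416 m

A dh/dt = −Q_out = −0.007830 √h.
This is separable: 2 d(√h)/dt = −0.007830/A, so √h = √h₀ − (0.007830/(2A)) t.
√h = √2.676 − 0.007830·1808/(2·5.620) = 1.63585 − 1.25949 = 0.376361.
h = 0.376361² = 0.141647 m.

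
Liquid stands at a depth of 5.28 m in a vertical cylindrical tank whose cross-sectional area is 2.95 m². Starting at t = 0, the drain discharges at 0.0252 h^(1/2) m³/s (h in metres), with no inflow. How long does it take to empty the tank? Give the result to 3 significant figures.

With no inflow, A dh/dt = −0.0252 √h.
∫ h^(−1/2) dh = −(0.0252/A) ∫ dt, giving 2√h = 2√h₀ − (0.0252/A) t.
Set h = 0: 2√h₀ = (0.0252/A) t_empty ⇒ t_empty = 2A√h₀/0.0252.
t_empty = 2·2.95·√5.28/0.0252 = 5.9000·2.2978/0.0252 = 537.98 s.

538 s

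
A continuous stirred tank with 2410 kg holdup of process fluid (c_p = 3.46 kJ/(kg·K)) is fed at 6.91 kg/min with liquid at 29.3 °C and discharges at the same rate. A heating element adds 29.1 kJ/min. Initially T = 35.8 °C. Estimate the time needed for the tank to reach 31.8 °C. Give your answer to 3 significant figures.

494 min

M c_p dT/dt = ṁ c_p (T_in − T) + Q̇.
τ = M/ṁ = 348.77 min; T_ss = T_in + Q̇/(ṁ c_p) = 30.517 °C.
T(t) = T_ss + (T₀ − T_ss) e^(−t/τ). Set T = 31.8:
e^(−t/τ) = (31.8 − 30.517)/(35.8 − 30.517) = 0.24284
t = −348.77 · ln(0.24284) = 493.64 min.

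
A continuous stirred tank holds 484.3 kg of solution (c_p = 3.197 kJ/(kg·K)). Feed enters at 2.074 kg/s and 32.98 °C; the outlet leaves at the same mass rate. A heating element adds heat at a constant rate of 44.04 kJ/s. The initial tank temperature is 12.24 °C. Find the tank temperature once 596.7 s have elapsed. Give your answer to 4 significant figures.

37.50 °C

M c_p dT/dt = ṁ c_p (T_in − T) + Q̇.
τ = M/ṁ = 233.510 s; T_ss = T_in + Q̇/(ṁ c_p) = 32.98 + 44.04/(2.074·3.197) = 39.6220 °C.
Solution: T(t) = T_ss + (T₀ − T_ss) e^(−t/τ).
T(596.7) = 39.6220 + (-27.3820)·e^(−596.7/233.510) = 39.6220 + (-27.3820)·0.0776651 = 37.4953 °C.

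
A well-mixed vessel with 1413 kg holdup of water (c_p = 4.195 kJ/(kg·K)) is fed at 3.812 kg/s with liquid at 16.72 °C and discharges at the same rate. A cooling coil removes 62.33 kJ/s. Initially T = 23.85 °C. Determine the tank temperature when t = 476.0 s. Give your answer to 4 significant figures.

15.88 °C

M c_p dT/dt = ṁ c_p (T_in − T) − Q̇.
τ = M/ṁ = 370.672 s; T_ss = T_in − Q̇/(ṁ c_p) = 16.72 − 62.33/(3.812·4.195) = 12.8223 °C.
Integrating: T(t) = T_ss + (T₀ − T_ss) e^(−t/τ).
T(476.0) = 12.8223 + (11.0277)·e^(−476.0/370.672) = 12.8223 + (11.0277)·0.276884 = 15.8757 °C.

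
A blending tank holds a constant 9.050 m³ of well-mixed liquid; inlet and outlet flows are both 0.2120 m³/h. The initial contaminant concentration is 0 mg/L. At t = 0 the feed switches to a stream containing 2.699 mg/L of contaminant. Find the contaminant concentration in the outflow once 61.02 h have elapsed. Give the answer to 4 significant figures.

Transient balance on the dissolved component: V dC/dt = Q(C_in − C).
Time constant τ = V/Q = 9.050/0.2120 = 42.6887 h.
Solution: C(t) = C_in + (C₀ − C_in) e^(−t/τ).
C(61.02) = 2.699 + (0 − 2.699)·e^(−61.02/42.6887) = 2.699 + (-2.69900)·0.239448 = 2.05273 mg/L.

2.053 mg/L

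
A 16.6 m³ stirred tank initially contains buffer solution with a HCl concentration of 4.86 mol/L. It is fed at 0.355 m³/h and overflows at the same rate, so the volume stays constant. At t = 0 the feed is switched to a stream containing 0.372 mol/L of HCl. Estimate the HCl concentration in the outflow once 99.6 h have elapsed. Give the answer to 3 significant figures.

0.905 mol/L

Mass balance on the solute (V constant): V dC/dt = Q(C_in − C).
Rewrite as dC/dt + C/τ = C_in/τ, τ = V/Q = 46.761 h.
This is linear first-order; C(t) = C_in + (C₀ − C_in) e^(−t/τ).
C(99.6) = 0.372 + (4.86 − 0.372)·e^(−99.6/46.761) = 0.372 + (4.4880)·0.11884 = 0.90534 mol/L.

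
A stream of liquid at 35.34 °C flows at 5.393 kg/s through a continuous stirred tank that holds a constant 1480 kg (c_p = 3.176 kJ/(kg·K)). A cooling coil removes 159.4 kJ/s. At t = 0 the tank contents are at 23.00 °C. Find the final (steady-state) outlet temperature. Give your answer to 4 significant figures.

26.03 °C

Unsteady energy balance on the tank contents: M c_p dT/dt = ṁ c_p (T_in − T) − 159.4.
At steady state dT/dt = 0 ⇒ T_ss = T_in − Q̇/(ṁ c_p) = 35.34 − 159.4/(5.393·3.176) = 26.0337 °C.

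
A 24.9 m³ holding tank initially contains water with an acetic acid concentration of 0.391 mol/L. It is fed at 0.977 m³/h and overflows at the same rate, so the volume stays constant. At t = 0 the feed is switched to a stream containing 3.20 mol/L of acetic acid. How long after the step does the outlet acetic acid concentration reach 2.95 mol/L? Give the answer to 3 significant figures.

Species balance: V dC/dt = Q(C_in − C) ⇒ τ = V/Q = 25.486 h.
C(t) = C_in + (C₀ − C_in) e^(−t/τ). Set C = 2.95 and solve for t:
e^(−t/τ) = (C − C_in)/(C₀ − C_in) = (2.95 − 3.20)/(0.391 − 3.20) = 0.089000
t = −τ ln(…) = 25.486 × 2.4191 = 61.654 h.

61.7 h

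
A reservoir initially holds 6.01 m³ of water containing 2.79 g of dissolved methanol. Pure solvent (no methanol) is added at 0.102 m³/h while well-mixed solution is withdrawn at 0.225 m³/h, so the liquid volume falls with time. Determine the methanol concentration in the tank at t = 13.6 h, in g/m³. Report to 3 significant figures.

0.354 g/m³

Let m(t) be the amount of methanol. Volume: V(t) = V₀ + (Q_in − Q_out) t = 6.01 − 0.12300 t; V(13.6) = 4.3372 m³.
Species balance (pure solvent in): dm/dt = −Q_out · m/V(t).
dm/m = −Q_out dt/(V₀ − 0.12300 t); integrating gives ln(m/m₀) = −(Q_out/(Q_in−Q_out)) ln(V/V₀).
m = m₀ (V₀/V)^(Q_out/(Q_in−Q_out)) = 2.79 × (6.01/4.3372)^(-1.8293) = 1.5362 g.
C = m/V = 1.5362/4.3372 = 0.35420 g/m³.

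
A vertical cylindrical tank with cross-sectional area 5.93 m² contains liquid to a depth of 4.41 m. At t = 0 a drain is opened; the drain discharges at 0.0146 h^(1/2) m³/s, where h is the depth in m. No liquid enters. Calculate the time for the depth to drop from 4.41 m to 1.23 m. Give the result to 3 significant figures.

A dh/dt = −Q_out = −0.0146 √h.
Separate and integrate: 2(√h − √h₀) = −(0.0146/A) t.
t = 2A(√h₀ − √h)/0.0146 = 2·5.93·(√4.41 − √1.23)/0.0146
  = 11.860 × (2.1000 − 1.1091) / 0.0146 = 804.97 s.

805 s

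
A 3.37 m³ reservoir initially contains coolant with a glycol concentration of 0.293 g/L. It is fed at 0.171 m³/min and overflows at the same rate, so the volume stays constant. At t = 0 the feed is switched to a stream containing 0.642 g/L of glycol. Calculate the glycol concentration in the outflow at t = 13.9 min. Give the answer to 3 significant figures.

Unsteady species balance (constant V, well mixed): V dC/dt = Q(C_in − C).
Rewrite as dC/dt + C/τ = C_in/τ, τ = V/Q = 19.708 min.
Solution: C(t) = C_in + (C₀ − C_in) e^(−t/τ).
C(13.9) = 0.642 + (0.293 − 0.642)·e^(−13.9/19.708) = 0.642 + (-0.34900)·0.49395 = 0.46961 g/L.

0.470 g/L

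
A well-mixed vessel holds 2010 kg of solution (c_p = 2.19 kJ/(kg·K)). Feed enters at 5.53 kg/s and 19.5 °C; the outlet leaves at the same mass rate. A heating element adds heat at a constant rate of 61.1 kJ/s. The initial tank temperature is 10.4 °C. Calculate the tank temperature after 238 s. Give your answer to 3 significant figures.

Unsteady energy balance on the tank contents: M c_p dT/dt = ṁ c_p (T_in − T) + 61.1.
Rearrange: dT/dt = (T_ss − T)/τ with τ = M/ṁ = 363.47 s and T_ss = T_in + Q̇/(ṁ c_p) = 24.545 °C.
Solution: T(t) = T_ss + (T₀ − T_ss) e^(−t/τ).
T(238) = 24.545 + (-14.145)·e^(−238/363.47) = 24.545 + (-14.145)·0.51955 = 17.196 °C.

17.2 °C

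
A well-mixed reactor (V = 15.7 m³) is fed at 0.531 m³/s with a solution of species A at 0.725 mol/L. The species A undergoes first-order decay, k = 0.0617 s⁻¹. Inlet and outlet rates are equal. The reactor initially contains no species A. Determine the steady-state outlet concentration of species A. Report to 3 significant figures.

Accumulation = in − out − consumed: V dC/dt = Q C_in − Q C − k V C.
Steady state (dC/dt = 0): C_ss = Q C_in/(Q + kV) = C_in/(1 + kV/Q).
C_ss = 0.531·0.725/(0.531 + 0.0617·15.7) = 0.38498/1.4997 = 0.25670 mol/L.

0.257 mol/L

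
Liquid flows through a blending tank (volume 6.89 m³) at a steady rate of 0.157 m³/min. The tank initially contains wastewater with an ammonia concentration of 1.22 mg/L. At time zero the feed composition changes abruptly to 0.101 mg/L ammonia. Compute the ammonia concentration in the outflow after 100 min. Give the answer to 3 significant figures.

0.216 mg/L

Mass balance on the solute (V constant): V dC/dt = Q(C_in − C).
Rewrite as dC/dt + C/τ = C_in/τ, τ = V/Q = 43.885 min.
Integrating: C(t) = C_in + (C₀ − C_in) e^(−t/τ).
C(100) = 0.101 + (1.22 − 0.101)·e^(−100/43.885) = 0.101 + (1.1190)·0.10242 = 0.21561 mg/L.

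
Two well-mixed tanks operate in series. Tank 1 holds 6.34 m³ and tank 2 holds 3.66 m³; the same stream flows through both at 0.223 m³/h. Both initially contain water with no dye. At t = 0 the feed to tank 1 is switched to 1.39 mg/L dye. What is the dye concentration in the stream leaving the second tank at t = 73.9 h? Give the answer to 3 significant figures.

Time constants: τᵢ = Vᵢ/Q for each well-mixed tank.
τ₁ = 6.34/0.223 = 28.430 h; τ₂ = 3.66/0.223 = 16.413 h.
Tank 1: C₁ = C_in(1 − e^(−t/τ₁)). Tank 2 (τ₁ ≠ τ₂): C₂ = C_in[1 − (τ₁ e^(−t/τ₁) − τ₂ e^(−t/τ₂))/(τ₁ − τ₂)].
At t = 73.9: e^(−t/τ₁) = 0.074324, e^(−t/τ₂) = 0.011080.
C₂ = 1.39·[1 − (28.430·0.074324 − 16.413·0.011080)/(12.018)] = 1.39·0.83930 = 1.1666 mg/L.

1.17 mg/L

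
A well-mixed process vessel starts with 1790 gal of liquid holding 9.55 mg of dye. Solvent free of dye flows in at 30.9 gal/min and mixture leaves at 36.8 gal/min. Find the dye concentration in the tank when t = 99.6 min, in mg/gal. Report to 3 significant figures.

Let m(t) be the amount of dye. Volume: V(t) = V₀ + (Q_in − Q_out) t = 1790 − 5.9000 t; V(99.6) = 1202.4 gal.
Solute balance: dm/dt = 0 − Q_out C = −Q_out m/V(t).
Separate: dm/m = −Q_out dt/V(t) ⇒ ln(m/m₀) = −(Q_out/(Q_in−Q_out)) ln(V/V₀).
m = m₀ (V₀/V)^(Q_out/(Q_in−Q_out)) = 9.55 × (1790/1202.4)^(-6.2373) = 0.79815 mg.
C = m/V = 0.79815/1202.4 = 0.00066382 mg/gal.

0.000664 mg/gal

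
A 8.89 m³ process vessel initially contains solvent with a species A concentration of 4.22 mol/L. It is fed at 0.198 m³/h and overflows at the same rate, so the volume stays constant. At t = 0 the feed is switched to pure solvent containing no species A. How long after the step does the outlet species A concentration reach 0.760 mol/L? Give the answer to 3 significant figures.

Accumulation = in − out for the solute gives V dC/dt = Q(C_in − C), so τ = V/Q = 44.899 h.
C(t) = C_in + (C₀ − C_in) e^(−t/τ). Set C = 0.760 and solve for t:
e^(−t/τ) = (C − C_in)/(C₀ − C_in) = (0.760 − 0)/(4.22 − 0) = 0.18009
t = −τ ln(…) = 44.899 × 1.7143 = 76.969 h.

77.0 h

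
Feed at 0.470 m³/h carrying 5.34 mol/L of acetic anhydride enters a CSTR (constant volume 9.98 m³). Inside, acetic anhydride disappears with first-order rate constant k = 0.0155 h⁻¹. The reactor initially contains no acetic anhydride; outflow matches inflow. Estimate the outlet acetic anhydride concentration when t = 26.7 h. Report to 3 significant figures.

3.26 mol/L

V dC/dt = Q(C_in − C) − k V C.
dC/dt = (Q/V) C_in − (Q/V + k) C; effective rate a = Q/V + k = 0.047094 + 0.0155 = 0.062594 h⁻¹.
C_ss = Q C_in/(Q + kV) = 4.0177 mol/L; C(t) = C_ss + (C₀ − C_ss) e^(−a t).
C(26.7) = 4.0177 + (-4.0177)·e^(−0.062594·26.7) = 4.0177 + (-4.0177)·0.18801 = 3.2623 mol/L.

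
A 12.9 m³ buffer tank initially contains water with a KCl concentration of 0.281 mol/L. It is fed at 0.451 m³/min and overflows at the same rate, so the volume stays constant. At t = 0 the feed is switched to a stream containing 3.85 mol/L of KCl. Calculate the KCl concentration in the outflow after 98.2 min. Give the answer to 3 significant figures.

3.73 mol/L

Unsteady species balance (constant V, well mixed): V dC/dt = Q(C_in − C).
So dC/dt = (C_in − C)/τ with τ = V/Q = 12.9/0.451 = 28.603 min.
Integrating: C(t) = C_in + (C₀ − C_in) e^(−t/τ).
C(98.2) = 3.85 + (0.281 − 3.85)·e^(−98.2/28.603) = 3.85 + (-3.5690)·0.032284 = 3.7348 mol/L.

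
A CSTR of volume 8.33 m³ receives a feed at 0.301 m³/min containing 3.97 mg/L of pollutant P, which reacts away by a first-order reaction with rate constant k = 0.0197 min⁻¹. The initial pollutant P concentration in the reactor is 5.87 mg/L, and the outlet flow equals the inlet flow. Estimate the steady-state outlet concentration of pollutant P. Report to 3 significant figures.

2.57 mg/L

Accumulation = in − out − consumed: V dC/dt = Q C_in − Q C − k V C.
At steady state: 0 = Q C_in − (Q + kV) C_ss, so C_ss = Q C_in/(Q + kV).
C_ss = 0.301·3.97/(0.301 + 0.0197·8.33) = 1.1950/0.46510 = 2.5693 mg/L.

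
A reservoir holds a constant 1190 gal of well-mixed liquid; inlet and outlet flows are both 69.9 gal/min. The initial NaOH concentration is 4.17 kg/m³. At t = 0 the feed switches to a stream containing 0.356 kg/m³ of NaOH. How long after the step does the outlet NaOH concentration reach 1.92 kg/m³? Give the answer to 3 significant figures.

15.2 min

Species balance: V dC/dt = Q(C_in − C) ⇒ τ = V/Q = 17.024 min.
C(t) = C_in + (C₀ − C_in) e^(−t/τ). Set C = 1.92 and solve for t:
e^(−t/τ) = (C − C_in)/(C₀ − C_in) = (1.92 − 0.356)/(4.17 − 0.356) = 0.41007
t = −τ ln(…) = 17.024 × 0.89143 = 15.176 min.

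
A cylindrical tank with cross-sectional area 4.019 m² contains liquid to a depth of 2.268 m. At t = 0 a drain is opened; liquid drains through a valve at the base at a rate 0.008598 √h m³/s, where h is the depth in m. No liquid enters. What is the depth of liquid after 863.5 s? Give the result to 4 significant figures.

0.3391 m

A dh/dt = −Q_out = −0.008598 √h.
This is separable: 2 d(√h)/dt = −0.008598/A, so √h = √h₀ − (0.008598/(2A)) t.
√h = √2.268 − 0.008598·863.5/(2·4.019) = 1.50599 − 0.923659 = 0.582329.
h = 0.582329² = 0.339107 m.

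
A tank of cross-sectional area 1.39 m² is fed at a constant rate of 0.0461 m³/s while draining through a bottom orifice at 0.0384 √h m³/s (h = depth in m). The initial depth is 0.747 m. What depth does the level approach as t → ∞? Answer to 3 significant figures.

1.44 m

A dh/dt = Q_in − 0.0384 √h. Steady state requires inflow = outflow:
Q_in = 0.0384 √h_ss ⇒ √h_ss = 0.0461/0.0384 = 1.2005.
h_ss = 1.2005² = 1.4413 m. (Since h₀ = 0.747 m < h_ss, the level will rise toward this value.)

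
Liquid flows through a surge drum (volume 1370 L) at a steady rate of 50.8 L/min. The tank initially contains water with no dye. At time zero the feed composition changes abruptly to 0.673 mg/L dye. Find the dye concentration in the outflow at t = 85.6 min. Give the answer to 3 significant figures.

Transient balance on the dissolved component: V dC/dt = Q(C_in − C).
Rewrite as dC/dt + C/τ = C_in/τ, τ = V/Q = 26.969 min.
This is linear first-order; C(t) = C_in + (C₀ − C_in) e^(−t/τ).
C(85.6) = 0.673 + (0 − 0.673)·e^(−85.6/26.969) = 0.673 + (-0.67300)·0.041833 = 0.64485 mg/L.

0.645 mg/L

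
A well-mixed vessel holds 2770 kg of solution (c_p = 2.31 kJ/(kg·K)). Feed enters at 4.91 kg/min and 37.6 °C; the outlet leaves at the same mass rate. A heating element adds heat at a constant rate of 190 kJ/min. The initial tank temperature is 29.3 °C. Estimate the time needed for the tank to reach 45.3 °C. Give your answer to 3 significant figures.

574 min

Unsteady energy balance on the tank contents: M c_p dT/dt = ṁ c_p (T_in − T) + 190.
τ = M/ṁ = 564.15 min; T_ss = T_in + Q̇/(ṁ c_p) = 54.352 °C.
T(t) = T_ss + (T₀ − T_ss) e^(−t/τ). Set T = 45.3:
e^(−t/τ) = (45.3 − 54.352)/(29.3 − 54.352) = 0.36132
t = −564.15 · ln(0.36132) = 574.30 min.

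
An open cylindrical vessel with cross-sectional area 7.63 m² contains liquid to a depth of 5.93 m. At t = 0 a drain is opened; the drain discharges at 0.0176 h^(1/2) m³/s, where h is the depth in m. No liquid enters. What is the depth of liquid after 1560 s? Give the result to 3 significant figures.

0.404 m

With no inflow, A dh/dt = −0.0176 √h.
Separate and integrate: 2(√h − √h₀) = −(0.0176/A) t.
√h = √5.93 − 0.0176·1560/(2·7.63) = 2.4352 − 1.7992 = 0.63595.
h = 0.63595² = 0.40443 m.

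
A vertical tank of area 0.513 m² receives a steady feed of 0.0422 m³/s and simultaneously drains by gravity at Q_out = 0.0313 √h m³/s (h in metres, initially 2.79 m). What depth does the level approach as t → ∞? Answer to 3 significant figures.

Unsteady balance on liquid volume: A dh/dt = Q_in − 0.0313 √h. At steady state dh/dt = 0:
Q_in = 0.0313 √h_ss ⇒ √h_ss = 0.0422/0.0313 = 1.3482.
h_ss = 1.3482² = 1.8178 m. (Since h₀ = 2.79 m > h_ss, the level will fall toward this value.)

1.82 m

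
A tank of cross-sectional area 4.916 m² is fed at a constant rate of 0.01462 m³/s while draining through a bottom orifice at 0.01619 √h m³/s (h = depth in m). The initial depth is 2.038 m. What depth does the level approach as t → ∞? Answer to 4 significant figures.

Level balance: A dh/dt = 0.01462 − 0.01619 √h. Setting dh/dt = 0:
Q_in = 0.01619 √h_ss ⇒ √h_ss = 0.01462/0.01619 = 0.903027.
h_ss = 0.903027² = 0.815457 m. (Since h₀ = 2.038 m > h_ss, the level will fall toward this value.)

0.8155 m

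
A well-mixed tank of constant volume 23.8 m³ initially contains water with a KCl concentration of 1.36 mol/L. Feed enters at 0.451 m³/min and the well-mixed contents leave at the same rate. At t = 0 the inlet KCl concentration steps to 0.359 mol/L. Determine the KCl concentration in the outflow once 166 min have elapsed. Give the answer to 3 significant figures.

Accumulation = in − out for the solute gives V dC/dt = Q(C_in − C).
So dC/dt = (C_in − C)/τ with τ = V/Q = 23.8/0.451 = 52.772 min.
Solution: C(t) = C_in + (C₀ − C_in) e^(−t/τ).
C(166) = 0.359 + (1.36 − 0.359)·e^(−166/52.772) = 0.359 + (1.0010)·0.043040 = 0.40208 mol/L.

0.402 mol/L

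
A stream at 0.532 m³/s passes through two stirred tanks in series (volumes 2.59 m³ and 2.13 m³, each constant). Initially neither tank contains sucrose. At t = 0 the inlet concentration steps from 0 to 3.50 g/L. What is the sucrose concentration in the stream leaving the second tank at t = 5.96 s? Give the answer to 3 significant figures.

Time constants: τᵢ = Vᵢ/Q for each well-mixed tank.
τ₁ = 2.59/0.532 = 4.8684 s; τ₂ = 2.13/0.532 = 4.0038 s.
Solving the cascade with C₁(0)=C₂(0)=0 gives C₂(t) = C_in[1 − (τ₁ e^(−t/τ₁) − τ₂ e^(−t/τ₂))/(τ₁ − τ₂)].
At t = 5.96: e^(−t/τ₁) = 0.29399, e^(−t/τ₂) = 0.22569.
C₂ = 3.50·[1 − (4.8684·0.29399 − 4.0038·0.22569)/(0.86466)] = 3.50·0.38975 = 1.3641 g/L.

1.36 g/L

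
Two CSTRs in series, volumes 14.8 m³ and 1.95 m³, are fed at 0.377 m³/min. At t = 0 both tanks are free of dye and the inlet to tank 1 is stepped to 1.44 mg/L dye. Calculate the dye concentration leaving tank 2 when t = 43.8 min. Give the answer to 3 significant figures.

Species balance on tank i: dCᵢ/dt = (Cᵢ₋₁ − Cᵢ)/τᵢ with τᵢ = Vᵢ/Q.
τ₁ = 14.8/0.377 = 39.257 min; τ₂ = 1.95/0.377 = 5.1724 min.
Tank 1: C₁ = C_in(1 − e^(−t/τ₁)). Tank 2 (τ₁ ≠ τ₂): C₂ = C_in[1 − (τ₁ e^(−t/τ₁) − τ₂ e^(−t/τ₂))/(τ₁ − τ₂)].
At t = 43.8: e^(−t/τ₁) = 0.32768, e^(−t/τ₂) = 0.00021008.
C₂ = 1.44·[1 − (39.257·0.32768 − 5.1724·0.00021008)/(34.085)] = 1.44·0.62263 = 0.89658 mg/L.

0.897 mg/L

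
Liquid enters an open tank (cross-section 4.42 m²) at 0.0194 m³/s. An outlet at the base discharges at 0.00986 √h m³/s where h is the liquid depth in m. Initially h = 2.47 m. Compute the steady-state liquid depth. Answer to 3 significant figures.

3.87 m

A dh/dt = Q_in − 0.00986 √h. Steady state requires inflow = outflow:
Q_in = 0.00986 √h_ss ⇒ √h_ss = 0.0194/0.00986 = 1.9675.
h_ss = 1.9675² = 3.8712 m. (Since h₀ = 2.47 m < h_ss, the level will rise toward this value.)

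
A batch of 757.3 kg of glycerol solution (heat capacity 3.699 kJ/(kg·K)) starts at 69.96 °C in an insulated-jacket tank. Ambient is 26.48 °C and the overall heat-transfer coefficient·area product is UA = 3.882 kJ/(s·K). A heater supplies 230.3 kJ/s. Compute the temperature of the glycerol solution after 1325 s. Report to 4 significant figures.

Lumped-capacitance energy balance: M c_p dT/dt = UA(T_amb − T) + Q̇.
dT/dt = (T_ss − T)/τ with T_ss = T_amb + Q̇/UA = 26.48 + 230.3/3.882 = 85.8051 °C, τ = M c_p/UA = 757.3·3.699/3.882 = 721.600 s.
T approaches T_ss exponentially: T(t) = T_ss + (T₀ − T_ss) e^(−t/τ).
T(1325) = 85.8051 + (-15.8451)·0.159423 = 83.2790 °C.

83.28 °C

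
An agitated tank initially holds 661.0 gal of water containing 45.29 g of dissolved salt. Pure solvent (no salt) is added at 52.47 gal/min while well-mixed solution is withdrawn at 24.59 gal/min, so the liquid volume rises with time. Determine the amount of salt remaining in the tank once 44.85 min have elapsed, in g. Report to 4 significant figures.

Total volume: dV/dt = Q_in − Q_out = 27.8800 gal/min, so V(t) = 661.0 + 27.8800 t and V(44.85) = 1911.42 gal.
Solute balance: dm/dt = 0 − Q_out C = −Q_out m/V(t).
Separate: dm/m = −Q_out dt/V(t) ⇒ ln(m/m₀) = −(Q_out/(Q_in−Q_out)) ln(V/V₀).
m = m₀ (V₀/V)^(Q_out/(Q_in−Q_out)) = 45.29 × (661.0/1911.42)^(0.881994) = 17.7528 g.

17.75 g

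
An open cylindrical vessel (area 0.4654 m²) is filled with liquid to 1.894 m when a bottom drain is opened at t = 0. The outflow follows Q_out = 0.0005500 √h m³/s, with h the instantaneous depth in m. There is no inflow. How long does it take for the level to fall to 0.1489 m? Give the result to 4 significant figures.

Mass balance (ρ constant): A dh/dt = −0.0005500 √h.
∫ h^(−1/2) dh = −(0.0005500/A) ∫ dt, giving 2√h = 2√h₀ − (0.0005500/A) t.
t = 2A(√h₀ − √h)/0.0005500 = 2·0.4654·(√1.894 − √0.1489)/0.0005500
  = 0.930800 × (1.37623 − 0.385876) / 0.0005500 = 1676.03 s.

1676 s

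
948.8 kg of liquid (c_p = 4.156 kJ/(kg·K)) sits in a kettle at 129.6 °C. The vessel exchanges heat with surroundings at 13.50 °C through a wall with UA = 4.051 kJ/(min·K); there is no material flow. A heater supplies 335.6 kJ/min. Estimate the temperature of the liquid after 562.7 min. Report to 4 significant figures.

115.0 °C

M c_p dT/dt = −UA(T − T_amb) + Q̇.
dT/dt = (T_ss − T)/τ with T_ss = T_amb + Q̇/UA = 13.50 + 335.6/4.051 = 96.3437 °C, τ = M c_p/UA = 948.8·4.156/4.051 = 973.392 min.
This is linear first-order; T(t) = T_ss + (T₀ − T_ss) e^(−t/τ).
T(562.7) = 96.3437 + (33.2563)·0.560974 = 115.000 °C.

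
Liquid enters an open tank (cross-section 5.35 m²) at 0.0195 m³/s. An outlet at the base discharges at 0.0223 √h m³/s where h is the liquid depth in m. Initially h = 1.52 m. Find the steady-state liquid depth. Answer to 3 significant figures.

Level balance: A dh/dt = 0.0195 − 0.0223 √h. Setting dh/dt = 0:
Q_in = 0.0223 √h_ss ⇒ √h_ss = 0.0195/0.0223 = 0.87444.
h_ss = 0.87444² = 0.76464 m. (Since h₀ = 1.52 m > h_ss, the level will fall toward this value.)

0.765 m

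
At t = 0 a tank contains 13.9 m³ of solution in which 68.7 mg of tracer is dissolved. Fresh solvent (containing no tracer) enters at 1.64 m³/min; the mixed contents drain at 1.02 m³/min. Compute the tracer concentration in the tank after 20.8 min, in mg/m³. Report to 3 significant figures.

0.871 mg/m³

Total volume: dV/dt = Q_in − Q_out = 0.62000 m³/min, so V(t) = 13.9 + 0.62000 t and V(20.8) = 26.796 m³.
Solute balance: dm/dt = 0 − Q_out C = −Q_out m/V(t).
Separate: dm/m = −Q_out dt/V(t) ⇒ ln(m/m₀) = −(Q_out/(Q_in−Q_out)) ln(V/V₀).
m = m₀ (V₀/V)^(Q_out/(Q_in−Q_out)) = 68.7 × (13.9/26.796)^(1.6452) = 23.334 mg.
C = m/V = 23.334/26.796 = 0.87081 mg/m³.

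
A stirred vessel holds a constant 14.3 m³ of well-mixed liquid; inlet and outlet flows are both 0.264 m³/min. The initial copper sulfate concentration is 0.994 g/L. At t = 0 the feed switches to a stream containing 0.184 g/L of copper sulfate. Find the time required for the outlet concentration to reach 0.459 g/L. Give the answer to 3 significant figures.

Species balance: V dC/dt = Q(C_in − C) ⇒ τ = V/Q = 54.167 min.
C(t) = C_in + (C₀ − C_in) e^(−t/τ). Set C = 0.459 and solve for t:
e^(−t/τ) = (C − C_in)/(C₀ − C_in) = (0.459 − 0.184)/(0.994 − 0.184) = 0.33951
t = −τ ln(…) = 54.167 × 1.0803 = 58.514 min.

58.5 min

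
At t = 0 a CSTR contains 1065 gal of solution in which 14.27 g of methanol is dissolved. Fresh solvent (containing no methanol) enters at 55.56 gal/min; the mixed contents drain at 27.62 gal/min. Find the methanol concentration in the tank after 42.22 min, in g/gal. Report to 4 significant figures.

Let m(t) be the amount of methanol. Volume: V(t) = V₀ + (Q_in − Q_out) t = 1065 + 27.9400 t; V(42.22) = 2244.63 gal.
Species balance (pure solvent in): dm/dt = −Q_out · m/V(t).
Separate: dm/m = −Q_out dt/V(t) ⇒ ln(m/m₀) = −(Q_out/(Q_in−Q_out)) ln(V/V₀).
m = m₀ (V₀/V)^(Q_out/(Q_in−Q_out)) = 14.27 × (1065/2244.63)^(0.988547) = 6.82870 g.
C = m/V = 6.82870/2244.63 = 0.00304224 g/gal.

0.003042 g/gal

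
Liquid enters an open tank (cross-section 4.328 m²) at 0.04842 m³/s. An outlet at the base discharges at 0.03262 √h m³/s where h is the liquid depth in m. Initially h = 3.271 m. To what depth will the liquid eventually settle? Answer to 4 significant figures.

2.203 m

A dh/dt = Q_in − 0.03262 √h. Steady state requires inflow = outflow:
Q_in = 0.03262 √h_ss ⇒ √h_ss = 0.04842/0.03262 = 1.48437.
h_ss = 1.48437² = 2.20334 m. (Since h₀ = 3.271 m > h_ss, the level will fall toward this value.)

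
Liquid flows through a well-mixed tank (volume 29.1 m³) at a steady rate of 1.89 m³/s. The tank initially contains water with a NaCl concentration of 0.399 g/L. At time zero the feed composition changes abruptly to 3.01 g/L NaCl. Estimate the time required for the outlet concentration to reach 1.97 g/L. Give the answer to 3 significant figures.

14.2 s

Species balance: V dC/dt = Q(C_in − C) ⇒ τ = V/Q = 15.397 s.
C(t) = C_in + (C₀ − C_in) e^(−t/τ). Set C = 1.97 and solve for t:
e^(−t/τ) = (C − C_in)/(C₀ − C_in) = (1.97 − 3.01)/(0.399 − 3.01) = 0.39831
t = −τ ln(…) = 15.397 × 0.92051 = 14.173 s.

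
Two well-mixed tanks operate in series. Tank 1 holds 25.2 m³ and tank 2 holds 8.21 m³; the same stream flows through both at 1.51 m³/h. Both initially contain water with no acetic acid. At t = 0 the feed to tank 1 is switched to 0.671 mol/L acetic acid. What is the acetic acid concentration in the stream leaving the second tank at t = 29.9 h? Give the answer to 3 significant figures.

Each tank obeys Vᵢ dCᵢ/dt = Q(Cᵢ₋₁ − Cᵢ), so τᵢ = Vᵢ/Q.
τ₁ = 25.2/1.51 = 16.689 h; τ₂ = 8.21/1.51 = 5.4371 h.
Tank 1: C₁ = C_in(1 − e^(−t/τ₁)). Tank 2 (τ₁ ≠ τ₂): C₂ = C_in[1 − (τ₁ e^(−t/τ₁) − τ₂ e^(−t/τ₂))/(τ₁ − τ₂)].
At t = 29.9: e^(−t/τ₁) = 0.16669, e^(−t/τ₂) = 0.0040898.
C₂ = 0.671·[1 − (16.689·0.16669 − 5.4371·0.0040898)/(11.252)] = 0.671·0.75474 = 0.50643 mol/L.

0.506 mol/L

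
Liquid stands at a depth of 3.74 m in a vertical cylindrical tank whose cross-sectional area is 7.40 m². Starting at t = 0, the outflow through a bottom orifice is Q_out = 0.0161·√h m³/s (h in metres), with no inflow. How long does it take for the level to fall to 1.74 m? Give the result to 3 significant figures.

A dh/dt = −Q_out = −0.0161 √h.
This is separable: 2 d(√h)/dt = −0.0161/A, so √h = √h₀ − (0.0161/(2A)) t.
t = 2A(√h₀ − √h)/0.0161 = 2·7.40·(√3.74 − √1.74)/0.0161
  = 14.800 × (1.9339 − 1.3191) / 0.0161 = 565.17 s.

565 s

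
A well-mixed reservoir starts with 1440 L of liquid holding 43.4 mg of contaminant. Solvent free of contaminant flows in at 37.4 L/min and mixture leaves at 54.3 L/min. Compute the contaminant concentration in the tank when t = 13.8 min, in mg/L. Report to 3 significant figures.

0.0204 mg/L

Let m(t) be the amount of contaminant. Volume: V(t) = V₀ + (Q_in − Q_out) t = 1440 − 16.900 t; V(13.8) = 1206.8 L.
No contaminant enters, so dm/dt = −Q_out · (m/V).
Separate: dm/m = −Q_out dt/V(t) ⇒ ln(m/m₀) = −(Q_out/(Q_in−Q_out)) ln(V/V₀).
m = m₀ (V₀/V)^(Q_out/(Q_in−Q_out)) = 43.4 × (1440/1206.8)^(-3.2130) = 24.600 mg.
C = m/V = 24.600/1206.8 = 0.020385 mg/L.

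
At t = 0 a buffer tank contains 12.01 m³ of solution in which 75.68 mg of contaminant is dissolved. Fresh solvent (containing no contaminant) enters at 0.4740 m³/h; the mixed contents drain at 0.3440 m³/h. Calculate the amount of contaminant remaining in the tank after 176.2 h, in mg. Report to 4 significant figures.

Total volume: dV/dt = Q_in − Q_out = 0.130000 m³/h, so V(t) = 12.01 + 0.130000 t and V(176.2) = 34.9160 m³.
No contaminant enters, so dm/dt = −Q_out · (m/V).
Separate: dm/m = −Q_out dt/V(t) ⇒ ln(m/m₀) = −(Q_out/(Q_in−Q_out)) ln(V/V₀).
m = m₀ (V₀/V)^(Q_out/(Q_in−Q_out)) = 75.68 × (12.01/34.9160)^(2.64615) = 4.49301 mg.

4.493 mg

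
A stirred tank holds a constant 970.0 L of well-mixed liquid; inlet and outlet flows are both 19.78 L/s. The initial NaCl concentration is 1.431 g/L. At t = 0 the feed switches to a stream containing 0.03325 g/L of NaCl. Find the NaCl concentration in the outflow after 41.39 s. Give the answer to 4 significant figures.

Accumulation = in − out for the solute gives V dC/dt = Q(C_in − C).
Rewrite as dC/dt + C/τ = C_in/τ, τ = V/Q = 49.0394 s.
This is linear first-order; C(t) = C_in + (C₀ − C_in) e^(−t/τ).
C(41.39) = 0.03325 + (1.431 − 0.03325)·e^(−41.39/49.0394) = 0.03325 + (1.39775)·0.429981 = 0.634256 g/L.

0.6343 g/L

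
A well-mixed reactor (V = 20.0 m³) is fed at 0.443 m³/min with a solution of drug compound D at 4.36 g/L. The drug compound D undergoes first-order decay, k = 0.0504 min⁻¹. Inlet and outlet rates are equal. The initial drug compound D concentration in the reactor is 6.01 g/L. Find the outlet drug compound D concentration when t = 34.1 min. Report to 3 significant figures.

1.73 g/L

Accumulation = in − out − consumed: V dC/dt = Q C_in − Q C − k V C.
This is linear with rate a = Q/V + k = 0.072550 min⁻¹.
C_ss = Q C_in/(Q + kV) = 1.3311 g/L; C(t) = C_ss + (C₀ − C_ss) e^(−a t).
C(34.1) = 1.3311 + (4.6789)·e^(−0.072550·34.1) = 1.3311 + (4.6789)·0.084251 = 1.7253 g/L.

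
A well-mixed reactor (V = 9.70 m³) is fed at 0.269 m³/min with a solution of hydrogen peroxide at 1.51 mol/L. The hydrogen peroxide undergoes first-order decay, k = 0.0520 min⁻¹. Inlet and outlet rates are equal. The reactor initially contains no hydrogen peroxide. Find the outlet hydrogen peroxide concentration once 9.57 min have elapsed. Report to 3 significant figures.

0.280 mol/L

Accumulation = in − out − consumed: V dC/dt = Q C_in − Q C − k V C.
dC/dt = (Q/V) C_in − (Q/V + k) C; effective rate a = Q/V + k = 0.027732 + 0.0520 = 0.079732 min⁻¹.
C_ss = Q C_in/(Q + kV) = 0.52520 mol/L; C(t) = C_ss + (C₀ − C_ss) e^(−a t).
C(9.57) = 0.52520 + (-0.52520)·e^(−0.079732·9.57) = 0.52520 + (-0.52520)·0.46625 = 0.28033 mol/L.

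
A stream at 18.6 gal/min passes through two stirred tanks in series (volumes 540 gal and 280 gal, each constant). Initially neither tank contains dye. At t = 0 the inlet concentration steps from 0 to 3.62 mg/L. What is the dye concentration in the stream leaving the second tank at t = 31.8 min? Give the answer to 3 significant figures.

Time constants: τᵢ = Vᵢ/Q for each well-mixed tank.
τ₁ = 540/18.6 = 29.032 min; τ₂ = 280/18.6 = 15.054 min.
Solving the cascade with C₁(0)=C₂(0)=0 gives C₂(t) = C_in[1 − (τ₁ e^(−t/τ₁) − τ₂ e^(−t/τ₂))/(τ₁ − τ₂)].
At t = 31.8: e^(−t/τ₁) = 0.33443, e^(−t/τ₂) = 0.12094.
C₂ = 3.62·[1 − (29.032·0.33443 − 15.054·0.12094)/(13.978)] = 3.62·0.43567 = 1.5771 mg/L.

1.58 mg/L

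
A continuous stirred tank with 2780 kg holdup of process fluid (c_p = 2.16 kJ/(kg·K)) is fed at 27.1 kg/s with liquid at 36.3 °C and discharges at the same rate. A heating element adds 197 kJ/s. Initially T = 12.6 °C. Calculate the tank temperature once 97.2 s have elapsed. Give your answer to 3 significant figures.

29.2 °C

Unsteady energy balance on the tank contents: M c_p dT/dt = ṁ c_p (T_in − T) + 197.
τ = M/ṁ = 102.58 s; T_ss = T_in + Q̇/(ṁ c_p) = 36.3 + 197/(27.1·2.16) = 39.665 °C.
T approaches T_ss exponentially: T(t) = T_ss + (T₀ − T_ss) e^(−t/τ).
T(97.2) = 39.665 + (-27.065)·e^(−97.2/102.58) = 39.665 + (-27.065)·0.38770 = 29.172 °C.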